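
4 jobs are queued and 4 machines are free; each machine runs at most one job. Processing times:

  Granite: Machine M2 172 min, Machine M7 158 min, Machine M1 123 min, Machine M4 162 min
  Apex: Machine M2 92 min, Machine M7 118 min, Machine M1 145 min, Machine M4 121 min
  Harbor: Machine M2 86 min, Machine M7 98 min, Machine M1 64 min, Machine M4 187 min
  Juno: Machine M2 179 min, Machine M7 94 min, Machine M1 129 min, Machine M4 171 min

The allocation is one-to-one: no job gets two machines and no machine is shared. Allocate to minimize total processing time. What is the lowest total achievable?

Min total: 412 min

This is a one-to-one assignment (minimum-cost bipartite matching).
Optimal: Granite→Machine M4 (162 min), Apex→Machine M2 (92 min), Harbor→Machine M1 (64 min), Juno→Machine M7 (94 min) — total 162+92+64+94 = 412 min.
Row-greedy (each job in turn takes its cheapest remaining machine) gives 484 min, worse by 72.
No other one-to-one assignment undercuts 412 min.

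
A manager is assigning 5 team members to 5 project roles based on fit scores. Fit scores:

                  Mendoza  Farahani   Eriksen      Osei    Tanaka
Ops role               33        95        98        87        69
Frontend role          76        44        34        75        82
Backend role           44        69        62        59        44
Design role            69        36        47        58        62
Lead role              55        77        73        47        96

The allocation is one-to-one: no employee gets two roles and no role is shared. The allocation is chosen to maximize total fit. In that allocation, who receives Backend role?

Optimal: Mendoza→Design role (69 pts), Farahani→Backend role (69 pts), Eriksen→Ops role (98 pts), Osei→Frontend role (75 pts), Tanaka→Lead role (96 pts) — total 69+69+98+75+96 = 407 pts.
Row-greedy (each employee in turn takes its best remaining role) gives 365 pts, worse by 42.
Next-best assignment: Mendoza→Frontend role, Farahani→Backend role, Eriksen→Ops role, Osei→Design role, Tanaka→Lead role = 397 pts.
Swapping Farahani↔Osei (Farahani→Frontend role 44 pts, Osei→Backend role 59 pts) loses 41.
Farahani's own top role is Ops role (95 pts), but forcing Farahani→Ops role and reassigning the rest optimally gives only 397 pts — worse by 10.

Farahani receives Backend role.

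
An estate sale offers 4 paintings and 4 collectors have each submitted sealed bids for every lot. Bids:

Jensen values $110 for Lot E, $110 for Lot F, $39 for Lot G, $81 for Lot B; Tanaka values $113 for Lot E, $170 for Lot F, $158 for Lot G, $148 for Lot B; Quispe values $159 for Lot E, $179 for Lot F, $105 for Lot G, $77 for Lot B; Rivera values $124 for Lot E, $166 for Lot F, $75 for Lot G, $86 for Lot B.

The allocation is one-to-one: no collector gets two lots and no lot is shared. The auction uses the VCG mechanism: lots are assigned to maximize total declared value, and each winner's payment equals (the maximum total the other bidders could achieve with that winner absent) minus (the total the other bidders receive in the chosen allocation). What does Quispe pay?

Quispe pays $29.

Efficient allocation: Jensen→Lot B ($81), Tanaka→Lot G ($158), Quispe→Lot E ($159), Rivera→Lot F ($166); total welfare W = $564.
Quispe receives Lot E at value $159, so the others get W − 159 = $405.
Without Quispe: best allocation of the remaining 3 bidders over all 4 lots is Jensen→Lot E ($110), Tanaka→Lot G ($158), Rivera→Lot F ($166), total $434.
VCG payment = (others' best without Quispe) − (others' welfare with Quispe) = 434 − 405 = $29.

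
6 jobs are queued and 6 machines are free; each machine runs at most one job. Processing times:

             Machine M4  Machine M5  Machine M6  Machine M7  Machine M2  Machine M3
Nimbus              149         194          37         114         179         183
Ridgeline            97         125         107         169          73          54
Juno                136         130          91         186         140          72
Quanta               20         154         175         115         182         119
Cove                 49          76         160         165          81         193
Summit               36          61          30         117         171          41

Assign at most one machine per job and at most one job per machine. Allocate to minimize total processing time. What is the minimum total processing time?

Min total: 385 min

Optimal: Nimbus→Machine M7 (114 min), Ridgeline→Machine M2 (73 min), Juno→Machine M3 (72 min), Quanta→Machine M4 (20 min), Cove→Machine M5 (76 min), Summit→Machine M6 (30 min) — total 114+73+72+20+76+30 = 385 min.
Next-best assignment: Nimbus→Machine M6, Ridgeline→Machine M2, Juno→Machine M3, Quanta→Machine M4, Cove→Machine M5, Summit→Machine M7 = 395 min.
Every other assignment is strictly worse.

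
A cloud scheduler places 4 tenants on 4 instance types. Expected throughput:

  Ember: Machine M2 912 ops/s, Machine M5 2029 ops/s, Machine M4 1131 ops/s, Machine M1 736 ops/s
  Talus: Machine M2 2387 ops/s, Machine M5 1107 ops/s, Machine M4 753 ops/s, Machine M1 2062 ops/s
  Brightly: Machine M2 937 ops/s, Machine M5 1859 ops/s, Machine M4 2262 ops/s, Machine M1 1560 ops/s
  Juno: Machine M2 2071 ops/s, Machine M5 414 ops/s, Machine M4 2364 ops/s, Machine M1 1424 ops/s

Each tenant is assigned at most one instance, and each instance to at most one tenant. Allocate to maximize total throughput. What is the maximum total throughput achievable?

Optimal: Ember→Machine M5 (2029 ops/s), Talus→Machine M1 (2062 ops/s), Brightly→Machine M4 (2262 ops/s), Juno→Machine M2 (2071 ops/s) — total 2029+2062+2262+2071 = 8424 ops/s.

Maximum total: 8424 ops/s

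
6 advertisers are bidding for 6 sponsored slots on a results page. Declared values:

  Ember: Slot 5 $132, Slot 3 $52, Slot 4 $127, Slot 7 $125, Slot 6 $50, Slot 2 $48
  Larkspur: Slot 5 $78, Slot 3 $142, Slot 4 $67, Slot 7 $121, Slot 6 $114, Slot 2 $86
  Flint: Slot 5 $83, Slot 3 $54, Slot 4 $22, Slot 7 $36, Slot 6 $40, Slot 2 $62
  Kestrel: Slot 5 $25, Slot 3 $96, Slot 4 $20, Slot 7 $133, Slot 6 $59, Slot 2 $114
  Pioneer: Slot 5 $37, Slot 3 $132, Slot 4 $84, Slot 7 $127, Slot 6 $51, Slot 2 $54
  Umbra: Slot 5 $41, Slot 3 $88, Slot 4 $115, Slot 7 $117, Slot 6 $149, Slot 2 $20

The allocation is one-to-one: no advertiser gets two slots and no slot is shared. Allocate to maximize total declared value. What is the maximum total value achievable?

Optimal: Ember→Slot 4 ($127), Larkspur→Slot 3 ($142), Flint→Slot 5 ($83), Kestrel→Slot 2 ($114), Pioneer→Slot 7 ($127), Umbra→Slot 6 ($149) — total 127+142+83+114+127+149 = $742.
Max-entry greedy (repeatedly take the single best remaining cell) gives $702, worse by 40.
No other one-to-one assignment exceeds $742.

Max total: $742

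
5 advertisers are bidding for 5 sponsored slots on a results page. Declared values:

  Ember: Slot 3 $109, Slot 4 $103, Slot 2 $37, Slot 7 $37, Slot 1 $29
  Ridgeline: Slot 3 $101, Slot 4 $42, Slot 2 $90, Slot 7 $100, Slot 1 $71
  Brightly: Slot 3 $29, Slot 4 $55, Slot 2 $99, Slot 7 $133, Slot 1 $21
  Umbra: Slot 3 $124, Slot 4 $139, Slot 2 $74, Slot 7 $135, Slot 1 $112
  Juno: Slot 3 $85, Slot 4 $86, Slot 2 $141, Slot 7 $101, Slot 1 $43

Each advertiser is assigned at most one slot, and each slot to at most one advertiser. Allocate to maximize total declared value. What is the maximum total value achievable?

Optimal: Ember→Slot 3 ($109), Ridgeline→Slot 1 ($71), Brightly→Slot 7 ($133), Umbra→Slot 4 ($139), Juno→Slot 2 ($141) — total 109+71+133+139+141 = $593.
Row-greedy (each advertiser in turn takes its best remaining slot) gives $490, worse by 103.

Max total: $593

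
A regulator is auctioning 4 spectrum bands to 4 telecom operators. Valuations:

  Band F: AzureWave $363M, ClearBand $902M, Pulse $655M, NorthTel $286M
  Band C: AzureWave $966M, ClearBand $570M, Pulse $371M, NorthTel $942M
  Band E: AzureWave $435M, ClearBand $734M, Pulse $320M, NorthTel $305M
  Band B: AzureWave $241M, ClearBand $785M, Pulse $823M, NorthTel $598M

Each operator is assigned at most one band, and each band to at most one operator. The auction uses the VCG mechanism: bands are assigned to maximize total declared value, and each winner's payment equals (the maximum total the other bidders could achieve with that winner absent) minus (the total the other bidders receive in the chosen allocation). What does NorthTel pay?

NorthTel pays $531M.

Efficient allocation: AzureWave→Band E ($435M), ClearBand→Band F ($902M), Pulse→Band B ($823M), NorthTel→Band C ($942M); total welfare W = $3102M.
NorthTel receives Band C at value $942M, so the others get W − 942 = $2160M.
Without NorthTel: best allocation of the remaining 3 bidders over all 4 bands is AzureWave→Band C ($966M), ClearBand→Band F ($902M), Pulse→Band B ($823M), total $2691M.
VCG payment = (others' best without NorthTel) − (others' welfare with NorthTel) = 2691 − 2160 = $531M.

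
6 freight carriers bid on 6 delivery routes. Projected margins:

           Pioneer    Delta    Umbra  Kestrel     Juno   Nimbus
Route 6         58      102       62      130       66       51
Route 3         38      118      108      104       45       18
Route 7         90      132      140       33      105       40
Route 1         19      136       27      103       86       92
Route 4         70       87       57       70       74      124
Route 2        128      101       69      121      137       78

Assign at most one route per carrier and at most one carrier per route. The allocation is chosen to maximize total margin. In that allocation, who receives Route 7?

Juno receives Route 7.

Optimal: Pioneer→Route 2 ($128k), Delta→Route 1 ($136k), Umbra→Route 3 ($108k), Kestrel→Route 6 ($130k), Juno→Route 7 ($105k), Nimbus→Route 4 ($124k) — total 128+136+108+130+105+124 = $731k.
Row-greedy (each carrier in turn takes its best remaining route) gives $626k, worse by 105.
Next-best assignment: Pioneer→Route 2, Delta→Route 3, Umbra→Route 7, Kestrel→Route 6, Juno→Route 1, Nimbus→Route 4 = $726k.
Every other assignment is strictly worse.
Juno's own top route is Route 2 ($137k), but forcing Juno→Route 2 and reassigning the rest optimally gives only $725k — worse by 6.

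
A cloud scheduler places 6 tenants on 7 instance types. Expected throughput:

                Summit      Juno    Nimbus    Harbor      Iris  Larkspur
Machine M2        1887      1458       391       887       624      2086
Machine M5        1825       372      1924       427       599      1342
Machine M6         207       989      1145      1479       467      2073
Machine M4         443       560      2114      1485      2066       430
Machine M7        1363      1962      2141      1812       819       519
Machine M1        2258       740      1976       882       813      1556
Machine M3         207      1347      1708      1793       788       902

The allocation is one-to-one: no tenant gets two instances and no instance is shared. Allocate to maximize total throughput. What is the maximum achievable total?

Optimal: Summit→Machine M1 (2258 ops/s), Juno→Machine M7 (1962 ops/s), Nimbus→Machine M5 (1924 ops/s), Harbor→Machine M3 (1793 ops/s), Iris→Machine M4 (2066 ops/s), Larkspur→Machine M2 (2086 ops/s) — total 2258+1962+1924+1793+2066+2086 = 12089 ops/s.
Checked against all permutations: 12089 ops/s is optimal.

Maximum total: 12089 ops/s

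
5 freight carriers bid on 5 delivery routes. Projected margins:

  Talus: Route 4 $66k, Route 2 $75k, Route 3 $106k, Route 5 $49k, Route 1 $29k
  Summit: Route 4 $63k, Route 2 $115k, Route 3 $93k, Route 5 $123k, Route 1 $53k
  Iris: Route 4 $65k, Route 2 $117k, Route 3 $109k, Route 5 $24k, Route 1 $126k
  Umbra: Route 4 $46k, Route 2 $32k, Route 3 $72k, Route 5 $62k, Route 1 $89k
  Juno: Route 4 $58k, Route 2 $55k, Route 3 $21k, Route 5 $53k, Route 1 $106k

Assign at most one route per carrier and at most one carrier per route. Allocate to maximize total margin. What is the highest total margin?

Optimal: Talus→Route 3 ($106k), Summit→Route 5 ($123k), Iris→Route 2 ($117k), Umbra→Route 4 ($46k), Juno→Route 1 ($106k) — total 106+123+117+46+106 = $498k.
Column-greedy (each route in turn goes to its best remaining carrier) gives $444k, worse by 54.
Next-best assignment: Talus→Route 3, Summit→Route 5, Iris→Route 2, Umbra→Route 1, Juno→Route 4 = $493k.
Checked against all permutations: $498k is optimal.

Max total: $498k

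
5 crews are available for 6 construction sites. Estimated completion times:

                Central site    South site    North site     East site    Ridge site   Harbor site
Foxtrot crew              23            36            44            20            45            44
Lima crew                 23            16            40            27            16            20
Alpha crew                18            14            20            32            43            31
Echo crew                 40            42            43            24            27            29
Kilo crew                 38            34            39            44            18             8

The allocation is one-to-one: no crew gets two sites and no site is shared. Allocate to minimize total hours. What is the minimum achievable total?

Min total: 85 hours

Optimal: Foxtrot crew→Central site (23 hours), Lima crew→Ridge site (16 hours), Alpha crew→South site (14 hours), Echo crew→East site (24 hours), Kilo crew→Harbor site (8 hours) — total 23+16+14+24+8 = 85 hours.
Column-greedy (each site in turn goes to its cheapest remaining crew) gives 120 hours, worse by 35.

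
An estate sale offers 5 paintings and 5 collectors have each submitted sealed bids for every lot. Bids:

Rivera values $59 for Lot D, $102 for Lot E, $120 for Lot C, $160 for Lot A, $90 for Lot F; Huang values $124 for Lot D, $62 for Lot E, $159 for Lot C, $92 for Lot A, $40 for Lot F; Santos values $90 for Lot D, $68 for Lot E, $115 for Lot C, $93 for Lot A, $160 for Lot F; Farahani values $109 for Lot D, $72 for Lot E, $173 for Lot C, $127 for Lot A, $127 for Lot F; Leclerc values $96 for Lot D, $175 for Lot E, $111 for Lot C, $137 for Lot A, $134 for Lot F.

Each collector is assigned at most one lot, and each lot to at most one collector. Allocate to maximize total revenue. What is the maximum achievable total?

Optimal: Rivera→Lot A ($160), Huang→Lot D ($124), Santos→Lot F ($160), Farahani→Lot C ($173), Leclerc→Lot E ($175) — total 160+124+160+173+175 = $792.
Row-greedy (each collector in turn takes its best remaining lot) gives $763, worse by 29.
Swapping Leclerc↔Farahani (Leclerc→Lot C $111, Farahani→Lot E $72) loses 165.
Every other assignment is strictly worse.

Max total: $792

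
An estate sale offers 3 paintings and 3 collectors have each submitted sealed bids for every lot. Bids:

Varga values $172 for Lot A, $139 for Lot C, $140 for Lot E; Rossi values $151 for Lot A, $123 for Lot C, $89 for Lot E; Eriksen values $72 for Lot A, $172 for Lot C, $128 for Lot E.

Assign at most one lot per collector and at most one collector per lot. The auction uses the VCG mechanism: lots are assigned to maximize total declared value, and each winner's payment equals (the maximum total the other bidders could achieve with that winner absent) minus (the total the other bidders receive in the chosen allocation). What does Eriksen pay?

Efficient allocation: Varga→Lot E ($140), Rossi→Lot A ($151), Eriksen→Lot C ($172); total welfare W = $463.
Eriksen receives Lot C at value $172, so the others get W − 172 = $291.
Without Eriksen: best allocation of the remaining 2 bidders over all 3 lots is Varga→Lot A ($172), Rossi→Lot C ($123), total $295.
VCG payment = (others' best without Eriksen) − (others' welfare with Eriksen) = 295 − 291 = $4.

Eriksen pays $4.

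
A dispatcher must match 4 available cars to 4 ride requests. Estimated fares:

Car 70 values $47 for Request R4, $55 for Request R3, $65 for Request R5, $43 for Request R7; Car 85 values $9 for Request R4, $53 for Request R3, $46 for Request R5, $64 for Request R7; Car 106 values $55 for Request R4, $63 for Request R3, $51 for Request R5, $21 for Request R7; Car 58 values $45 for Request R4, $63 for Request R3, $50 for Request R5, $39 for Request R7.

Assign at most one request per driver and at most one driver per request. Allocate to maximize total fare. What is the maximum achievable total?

Max total: $247

Treat this as an assignment problem: match each driver to one request.
Optimal: Car 70→Request R5 ($65), Car 85→Request R7 ($64), Car 106→Request R4 ($55), Car 58→Request R3 ($63) — total 65+64+55+63 = $247.
Max-entry greedy (repeatedly take the single best remaining cell) gives $237, worse by 10.
Every other assignment is strictly worse.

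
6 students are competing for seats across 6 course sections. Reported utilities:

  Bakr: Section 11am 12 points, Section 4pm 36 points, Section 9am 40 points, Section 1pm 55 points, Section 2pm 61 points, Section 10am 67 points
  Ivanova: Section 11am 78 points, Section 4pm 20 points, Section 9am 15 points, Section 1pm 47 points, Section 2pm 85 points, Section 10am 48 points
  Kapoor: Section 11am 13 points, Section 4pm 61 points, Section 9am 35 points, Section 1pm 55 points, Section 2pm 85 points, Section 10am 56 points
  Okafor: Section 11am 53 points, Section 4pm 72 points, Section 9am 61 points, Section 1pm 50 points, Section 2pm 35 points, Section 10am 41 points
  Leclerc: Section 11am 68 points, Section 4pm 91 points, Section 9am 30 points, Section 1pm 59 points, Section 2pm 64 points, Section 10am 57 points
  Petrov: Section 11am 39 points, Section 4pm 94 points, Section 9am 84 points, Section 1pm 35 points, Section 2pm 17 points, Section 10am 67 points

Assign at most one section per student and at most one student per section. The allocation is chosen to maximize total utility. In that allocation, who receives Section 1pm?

Optimal: Bakr→Section 10am (67 points), Ivanova→Section 11am (78 points), Kapoor→Section 2pm (85 points), Okafor→Section 1pm (50 points), Leclerc→Section 4pm (91 points), Petrov→Section 9am (84 points) — total 67+78+85+50+91+84 = 455 points.
Column-greedy (each section in turn goes to its best remaining student) gives 444 points, worse by 11.
Okafor's own top section is Section 4pm (72 points), but forcing Okafor→Section 4pm and reassigning the rest optimally gives only 445 points — worse by 10.

Okafor receives Section 1pm.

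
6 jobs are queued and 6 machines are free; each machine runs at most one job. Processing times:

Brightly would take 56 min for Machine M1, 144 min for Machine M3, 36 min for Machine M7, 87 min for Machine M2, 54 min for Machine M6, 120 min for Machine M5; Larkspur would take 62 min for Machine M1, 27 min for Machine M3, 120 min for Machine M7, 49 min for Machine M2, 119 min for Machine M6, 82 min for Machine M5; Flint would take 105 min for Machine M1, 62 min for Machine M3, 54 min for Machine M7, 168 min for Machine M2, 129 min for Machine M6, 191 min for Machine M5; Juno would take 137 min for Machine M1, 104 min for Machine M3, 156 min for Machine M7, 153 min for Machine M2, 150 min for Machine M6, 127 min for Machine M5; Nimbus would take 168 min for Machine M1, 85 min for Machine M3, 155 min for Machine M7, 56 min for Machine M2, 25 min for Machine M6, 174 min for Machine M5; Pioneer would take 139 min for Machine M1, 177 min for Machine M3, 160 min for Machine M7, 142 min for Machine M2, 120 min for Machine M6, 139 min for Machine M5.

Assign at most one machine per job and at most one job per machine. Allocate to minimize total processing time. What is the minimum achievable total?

Min total: 427 min

Optimal: Brightly→Machine M1 (56 min), Larkspur→Machine M2 (49 min), Flint→Machine M7 (54 min), Juno→Machine M3 (104 min), Nimbus→Machine M6 (25 min), Pioneer→Machine M5 (139 min) — total 56+49+54+104+25+139 = 427 min.
Row-greedy (each job in turn takes its cheapest remaining machine) gives 462 min, worse by 35.
Next-best assignment: Brightly→Machine M1, Larkspur→Machine M3, Flint→Machine M7, Juno→Machine M5, Nimbus→Machine M6, Pioneer→Machine M2 = 431 min.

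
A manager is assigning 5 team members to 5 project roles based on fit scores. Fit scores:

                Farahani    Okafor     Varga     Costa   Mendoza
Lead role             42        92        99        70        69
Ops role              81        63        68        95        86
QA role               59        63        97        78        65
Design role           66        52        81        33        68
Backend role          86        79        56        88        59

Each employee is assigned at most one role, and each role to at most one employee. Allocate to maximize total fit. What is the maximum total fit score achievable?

Maximum total: 438 pts

Treat this as an assignment problem: match each employee to one role.
Optimal: Farahani→Backend role (86 pts), Okafor→Lead role (92 pts), Varga→QA role (97 pts), Costa→Ops role (95 pts), Mendoza→Design role (68 pts) — total 86+92+97+95+68 = 438 pts.
Column-greedy (each role in turn goes to its best remaining employee) gives 404 pts, worse by 34.
Swapping Farahani↔Okafor (Farahani→Lead role 42 pts, Okafor→Backend role 79 pts) loses 57.
Every other assignment is strictly worse.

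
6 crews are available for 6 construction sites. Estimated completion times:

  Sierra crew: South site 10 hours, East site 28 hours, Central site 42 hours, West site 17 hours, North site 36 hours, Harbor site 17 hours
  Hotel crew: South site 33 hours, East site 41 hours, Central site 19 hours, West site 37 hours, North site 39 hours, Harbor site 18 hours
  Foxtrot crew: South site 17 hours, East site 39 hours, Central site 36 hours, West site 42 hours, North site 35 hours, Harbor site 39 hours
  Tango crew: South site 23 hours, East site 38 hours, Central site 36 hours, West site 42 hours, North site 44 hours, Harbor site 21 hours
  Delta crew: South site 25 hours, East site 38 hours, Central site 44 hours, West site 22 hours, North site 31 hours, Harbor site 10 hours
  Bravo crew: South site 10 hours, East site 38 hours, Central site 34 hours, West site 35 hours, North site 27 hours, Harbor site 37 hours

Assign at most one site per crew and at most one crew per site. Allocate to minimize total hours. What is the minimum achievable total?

Optimal: Sierra crew→West site (17 hours), Hotel crew→Central site (19 hours), Foxtrot crew→South site (17 hours), Tango crew→East site (38 hours), Delta crew→Harbor site (10 hours), Bravo crew→North site (27 hours) — total 17+19+17+38+10+27 = 128 hours.
Column-greedy (each site in turn goes to its cheapest remaining crew) gives 155 hours, worse by 27.
Next-best assignment: Sierra crew→West site, Hotel crew→Central site, Foxtrot crew→North site, Tango crew→East site, Delta crew→Harbor site, Bravo crew→South site = 129 hours.
Swapping Hotel crew↔Foxtrot crew (Hotel crew→South site 33 hours, Foxtrot crew→Central site 36 hours) adds 33.
No other one-to-one assignment undercuts 128 hours.

Min total: 128 hours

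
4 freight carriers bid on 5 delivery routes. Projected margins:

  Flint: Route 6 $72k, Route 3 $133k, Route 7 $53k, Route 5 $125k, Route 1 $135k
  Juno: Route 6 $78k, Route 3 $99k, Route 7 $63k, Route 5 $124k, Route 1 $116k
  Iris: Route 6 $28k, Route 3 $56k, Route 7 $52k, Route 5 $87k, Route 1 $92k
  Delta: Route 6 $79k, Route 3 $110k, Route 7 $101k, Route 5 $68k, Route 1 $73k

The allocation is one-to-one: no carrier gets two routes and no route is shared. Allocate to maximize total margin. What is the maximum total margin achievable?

Optimal: Flint→Route 3 ($133k), Juno→Route 5 ($124k), Iris→Route 1 ($92k), Delta→Route 7 ($101k) — total 133+124+92+101 = $450k.
Max-entry greedy (repeatedly take the single best remaining cell) gives $421k, worse by 29.
Swapping Delta↔Juno (Delta→Route 5 $68k, Juno→Route 7 $63k) loses 94.

Maximum total: $450k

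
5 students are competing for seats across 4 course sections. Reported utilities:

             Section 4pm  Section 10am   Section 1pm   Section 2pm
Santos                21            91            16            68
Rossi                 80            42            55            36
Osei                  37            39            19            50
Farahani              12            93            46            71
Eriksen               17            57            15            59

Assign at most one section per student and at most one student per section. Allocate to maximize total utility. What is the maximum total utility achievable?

Optimal: Rossi→Section 4pm (80 points), Santos→Section 10am (91 points), Farahani→Section 1pm (46 points), Eriksen→Section 2pm (59 points) — total 80+91+46+59 = 276 points.
Max-entry greedy (repeatedly take the single best remaining cell) gives 260 points, worse by 16.
Next-best assignment: Rossi→Section 4pm, Santos→Section 10am, Farahani→Section 1pm, Osei→Section 2pm = 267 points.

Maximum total: 276 points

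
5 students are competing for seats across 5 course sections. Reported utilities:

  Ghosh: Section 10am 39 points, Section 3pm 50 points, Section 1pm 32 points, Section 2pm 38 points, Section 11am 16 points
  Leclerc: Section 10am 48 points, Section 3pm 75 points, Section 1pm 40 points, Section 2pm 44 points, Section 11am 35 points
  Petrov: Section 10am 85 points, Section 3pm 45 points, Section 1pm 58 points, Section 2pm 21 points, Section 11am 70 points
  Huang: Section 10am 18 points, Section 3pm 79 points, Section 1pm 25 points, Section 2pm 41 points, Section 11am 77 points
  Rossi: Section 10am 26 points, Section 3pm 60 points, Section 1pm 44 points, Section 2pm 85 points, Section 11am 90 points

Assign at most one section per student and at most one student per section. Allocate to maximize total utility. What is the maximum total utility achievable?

Optimal: Ghosh→Section 1pm (32 points), Leclerc→Section 3pm (75 points), Petrov→Section 10am (85 points), Huang→Section 11am (77 points), Rossi→Section 2pm (85 points) — total 32+75+85+77+85 = 354 points.
Column-greedy (each section in turn goes to its best remaining student) gives 268 points, worse by 86.
Checked against all permutations: 354 points is optimal.

Maximum total: 354 points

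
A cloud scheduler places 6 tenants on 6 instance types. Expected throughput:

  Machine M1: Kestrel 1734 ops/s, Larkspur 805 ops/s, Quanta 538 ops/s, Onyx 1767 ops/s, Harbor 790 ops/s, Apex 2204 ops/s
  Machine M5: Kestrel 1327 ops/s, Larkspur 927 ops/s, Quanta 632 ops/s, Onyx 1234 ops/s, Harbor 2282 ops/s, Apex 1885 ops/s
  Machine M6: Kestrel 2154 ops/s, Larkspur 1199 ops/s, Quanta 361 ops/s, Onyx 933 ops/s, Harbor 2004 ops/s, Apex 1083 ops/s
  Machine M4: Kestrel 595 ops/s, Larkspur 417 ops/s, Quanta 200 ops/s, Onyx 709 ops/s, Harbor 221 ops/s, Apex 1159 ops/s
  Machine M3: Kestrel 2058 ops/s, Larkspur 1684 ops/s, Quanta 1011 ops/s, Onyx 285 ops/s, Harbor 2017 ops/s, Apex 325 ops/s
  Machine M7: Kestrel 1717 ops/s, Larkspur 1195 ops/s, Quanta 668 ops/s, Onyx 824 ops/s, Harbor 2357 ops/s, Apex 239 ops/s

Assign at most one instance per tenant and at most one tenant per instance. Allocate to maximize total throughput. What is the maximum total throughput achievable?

Max total: 10047 ops/s

This is the linear assignment problem.
Optimal: Kestrel→Machine M6 (2154 ops/s), Larkspur→Machine M3 (1684 ops/s), Quanta→Machine M4 (200 ops/s), Onyx→Machine M1 (1767 ops/s), Harbor→Machine M7 (2357 ops/s), Apex→Machine M5 (1885 ops/s) — total 2154+1684+200+1767+2357+1885 = 10047 ops/s.
Row-greedy (each tenant in turn takes its best remaining instance) gives 9714 ops/s, worse by 333.
No other one-to-one assignment exceeds 10047 ops/s.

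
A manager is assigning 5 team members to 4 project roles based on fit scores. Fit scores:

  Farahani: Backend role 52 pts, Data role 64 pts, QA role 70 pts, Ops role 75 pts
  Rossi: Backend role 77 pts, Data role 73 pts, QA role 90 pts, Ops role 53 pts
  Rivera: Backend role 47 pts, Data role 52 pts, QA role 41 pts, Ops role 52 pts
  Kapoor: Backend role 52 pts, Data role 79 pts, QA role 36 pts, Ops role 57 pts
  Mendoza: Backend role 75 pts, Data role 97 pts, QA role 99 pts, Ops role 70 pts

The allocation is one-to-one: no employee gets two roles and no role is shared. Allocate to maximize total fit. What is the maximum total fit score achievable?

Max total: 330 pts

This is a one-to-one assignment (maximum-weight bipartite matching).
Optimal: Rossi→Backend role (77 pts), Kapoor→Data role (79 pts), Mendoza→QA role (99 pts), Farahani→Ops role (75 pts) — total 77+79+99+75 = 330 pts.
Row-greedy (each employee in turn takes its best remaining role) gives 269 pts, worse by 61.
Next-best assignment: Mendoza→Backend role, Kapoor→Data role, Rossi→QA role, Farahani→Ops role = 319 pts.
Checked against all permutations: 330 pts is optimal.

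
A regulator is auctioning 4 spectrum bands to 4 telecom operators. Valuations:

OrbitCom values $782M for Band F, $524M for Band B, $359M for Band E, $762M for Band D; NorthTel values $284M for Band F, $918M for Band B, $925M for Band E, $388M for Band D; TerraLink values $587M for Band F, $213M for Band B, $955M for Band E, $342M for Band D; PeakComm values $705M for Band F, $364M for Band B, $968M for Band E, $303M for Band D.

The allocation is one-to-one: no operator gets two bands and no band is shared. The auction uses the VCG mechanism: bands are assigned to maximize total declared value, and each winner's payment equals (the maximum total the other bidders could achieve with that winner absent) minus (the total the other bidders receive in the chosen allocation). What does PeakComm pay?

Efficient allocation: OrbitCom→Band D ($762M), NorthTel→Band B ($918M), TerraLink→Band E ($955M), PeakComm→Band F ($705M); total welfare W = $3340M.
PeakComm receives Band F at value $705M, so the others get W − 705 = $2635M.
Without PeakComm: best allocation of the remaining 3 bidders over all 4 bands is OrbitCom→Band F ($782M), NorthTel→Band B ($918M), TerraLink→Band E ($955M), total $2655M.
VCG payment = (others' best without PeakComm) − (others' welfare with PeakComm) = 2655 − 2635 = $20M.

PeakComm pays $20M.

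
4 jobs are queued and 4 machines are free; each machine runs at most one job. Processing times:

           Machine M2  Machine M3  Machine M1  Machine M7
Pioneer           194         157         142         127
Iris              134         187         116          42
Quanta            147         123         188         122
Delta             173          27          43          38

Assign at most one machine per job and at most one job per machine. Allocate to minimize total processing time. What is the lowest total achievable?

This is a one-to-one assignment (minimum-cost bipartite matching).
Optimal: Pioneer→Machine M1 (142 min), Iris→Machine M7 (42 min), Quanta→Machine M2 (147 min), Delta→Machine M3 (27 min) — total 142+42+147+27 = 358 min.
Column-greedy (each machine in turn goes to its cheapest remaining job) gives 425 min, worse by 67.
Next-best assignment: Pioneer→Machine M3, Iris→Machine M7, Quanta→Machine M2, Delta→Machine M1 = 389 min.

Min total: 358 min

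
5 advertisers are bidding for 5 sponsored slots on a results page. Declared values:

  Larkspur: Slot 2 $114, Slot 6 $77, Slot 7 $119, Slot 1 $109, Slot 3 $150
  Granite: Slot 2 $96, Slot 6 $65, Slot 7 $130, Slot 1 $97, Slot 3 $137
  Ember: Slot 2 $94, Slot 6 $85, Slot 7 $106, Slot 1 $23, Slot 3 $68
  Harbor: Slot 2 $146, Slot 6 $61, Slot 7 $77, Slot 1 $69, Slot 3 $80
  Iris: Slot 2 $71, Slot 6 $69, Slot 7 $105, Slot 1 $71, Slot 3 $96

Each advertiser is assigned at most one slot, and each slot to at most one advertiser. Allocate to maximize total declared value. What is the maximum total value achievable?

Optimal: Larkspur→Slot 3 ($150), Granite→Slot 1 ($97), Ember→Slot 6 ($85), Harbor→Slot 2 ($146), Iris→Slot 7 ($105) — total 150+97+85+146+105 = $583.
Next-best assignment: Larkspur→Slot 1, Granite→Slot 3, Ember→Slot 6, Harbor→Slot 2, Iris→Slot 7 = $582.
No other one-to-one assignment exceeds $583.

Max total: $583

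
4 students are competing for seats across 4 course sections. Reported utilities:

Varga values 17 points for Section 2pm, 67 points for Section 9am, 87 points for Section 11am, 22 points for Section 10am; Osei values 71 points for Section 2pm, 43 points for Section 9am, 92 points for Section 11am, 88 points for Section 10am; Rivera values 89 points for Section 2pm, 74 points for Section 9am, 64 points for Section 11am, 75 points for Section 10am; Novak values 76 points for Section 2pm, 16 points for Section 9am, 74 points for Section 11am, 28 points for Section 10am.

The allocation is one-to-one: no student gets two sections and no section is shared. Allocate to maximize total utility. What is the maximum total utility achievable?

Max total: 325 points

Treat this as an assignment problem: match each student to one section.
Optimal: Varga→Section 11am (87 points), Osei→Section 10am (88 points), Rivera→Section 9am (74 points), Novak→Section 2pm (76 points) — total 87+88+74+76 = 325 points.
Max-entry greedy (repeatedly take the single best remaining cell) gives 276 points, worse by 49.
Checked against all permutations: 325 points is optimal.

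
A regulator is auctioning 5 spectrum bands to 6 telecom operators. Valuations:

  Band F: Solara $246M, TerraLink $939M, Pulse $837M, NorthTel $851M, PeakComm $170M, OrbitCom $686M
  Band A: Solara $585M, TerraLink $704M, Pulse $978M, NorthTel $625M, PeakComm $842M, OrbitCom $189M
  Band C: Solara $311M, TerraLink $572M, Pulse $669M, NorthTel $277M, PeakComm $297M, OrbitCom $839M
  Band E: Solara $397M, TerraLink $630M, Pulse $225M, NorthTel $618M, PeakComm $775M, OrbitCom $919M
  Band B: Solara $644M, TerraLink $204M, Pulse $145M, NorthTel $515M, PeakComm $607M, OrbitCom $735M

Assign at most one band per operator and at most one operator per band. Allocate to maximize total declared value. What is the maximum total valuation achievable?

Max total: $4175M

Treat this as an assignment problem: match each operator to one band.
Optimal: TerraLink→Band F ($939M), Pulse→Band A ($978M), OrbitCom→Band C ($839M), PeakComm→Band E ($775M), Solara→Band B ($644M) — total 939+978+839+775+644 = $4175M.
Max-entry greedy (repeatedly take the single best remaining cell) gives $3777M, worse by 398.
Next-best assignment: NorthTel→Band F, Pulse→Band A, OrbitCom→Band C, PeakComm→Band E, Solara→Band B = $4087M.
Every other assignment is strictly worse.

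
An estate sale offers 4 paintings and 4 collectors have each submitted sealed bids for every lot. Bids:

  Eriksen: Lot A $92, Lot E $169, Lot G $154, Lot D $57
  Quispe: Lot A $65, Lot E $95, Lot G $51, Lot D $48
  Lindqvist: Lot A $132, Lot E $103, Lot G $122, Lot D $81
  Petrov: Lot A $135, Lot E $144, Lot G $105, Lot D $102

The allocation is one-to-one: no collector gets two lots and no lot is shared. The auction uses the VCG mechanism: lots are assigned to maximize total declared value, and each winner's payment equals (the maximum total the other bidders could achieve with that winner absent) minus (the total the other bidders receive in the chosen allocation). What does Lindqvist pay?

Lindqvist pays $33.

Efficient allocation: Eriksen→Lot G ($154), Quispe→Lot E ($95), Lindqvist→Lot A ($132), Petrov→Lot D ($102); total welfare W = $483.
Lindqvist receives Lot A at value $132, so the others get W − 132 = $351.
Without Lindqvist: best allocation of the remaining 3 bidders over all 4 lots is Eriksen→Lot G ($154), Quispe→Lot E ($95), Petrov→Lot A ($135), total $384.
VCG payment = (others' best without Lindqvist) − (others' welfare with Lindqvist) = 384 − 351 = $33.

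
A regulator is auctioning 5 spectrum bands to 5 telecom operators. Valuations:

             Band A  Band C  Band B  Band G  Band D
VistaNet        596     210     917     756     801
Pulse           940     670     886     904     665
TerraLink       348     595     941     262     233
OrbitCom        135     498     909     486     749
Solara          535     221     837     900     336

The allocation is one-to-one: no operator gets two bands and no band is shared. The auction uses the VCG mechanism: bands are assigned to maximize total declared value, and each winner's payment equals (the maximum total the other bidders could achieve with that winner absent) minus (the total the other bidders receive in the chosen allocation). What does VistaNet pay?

VistaNet pays $186M.

Efficient allocation: VistaNet→Band D ($801M), Pulse→Band A ($940M), TerraLink→Band C ($595M), OrbitCom→Band B ($909M), Solara→Band G ($900M); total welfare W = $4145M.
VistaNet receives Band D at value $801M, so the others get W − 801 = $3344M.
Without VistaNet: best allocation of the remaining 4 bidders over all 5 bands is Pulse→Band A ($940M), TerraLink→Band B ($941M), OrbitCom→Band D ($749M), Solara→Band G ($900M), total $3530M.
VCG payment = (others' best without VistaNet) − (others' welfare with VistaNet) = 3530 − 3344 = $186M.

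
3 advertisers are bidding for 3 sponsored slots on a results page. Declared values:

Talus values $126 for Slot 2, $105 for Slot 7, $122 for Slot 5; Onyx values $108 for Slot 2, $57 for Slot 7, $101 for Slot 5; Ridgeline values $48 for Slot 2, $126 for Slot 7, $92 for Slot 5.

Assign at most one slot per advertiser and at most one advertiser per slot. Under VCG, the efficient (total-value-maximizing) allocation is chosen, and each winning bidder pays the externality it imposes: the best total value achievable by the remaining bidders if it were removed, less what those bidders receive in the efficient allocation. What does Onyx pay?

Onyx pays $4.

Efficient allocation: Talus→Slot 5 ($122), Onyx→Slot 2 ($108), Ridgeline→Slot 7 ($126); total welfare W = $356.
Onyx receives Slot 2 at value $108, so the others get W − 108 = $248.
Without Onyx: best allocation of the remaining 2 bidders over all 3 slots is Talus→Slot 2 ($126), Ridgeline→Slot 7 ($126), total $252.
VCG payment = (others' best without Onyx) − (others' welfare with Onyx) = 252 − 248 = $4.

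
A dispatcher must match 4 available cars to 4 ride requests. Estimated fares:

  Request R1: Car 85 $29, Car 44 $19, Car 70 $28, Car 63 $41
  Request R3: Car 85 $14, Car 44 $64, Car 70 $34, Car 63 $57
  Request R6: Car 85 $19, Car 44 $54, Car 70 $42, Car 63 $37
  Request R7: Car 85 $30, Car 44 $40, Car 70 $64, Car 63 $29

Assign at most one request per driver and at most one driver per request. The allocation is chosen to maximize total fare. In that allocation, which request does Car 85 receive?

This is a one-to-one assignment (maximum-weight bipartite matching).
Optimal: Car 85→Request R1 ($29), Car 44→Request R6 ($54), Car 70→Request R7 ($64), Car 63→Request R3 ($57) — total 29+54+64+57 = $204.
Row-greedy (each driver in turn takes its best remaining request) gives $177, worse by 27.
Swapping Car 70↔Car 44 (Car 70→Request R6 $42, Car 44→Request R7 $40) loses 36.
Every other assignment is strictly worse.
Car 85's own top request is Request R7 ($30), but forcing Car 85→Request R7 and reassigning the rest optimally gives only $177 — worse by 27.

Car 85 receives Request R1.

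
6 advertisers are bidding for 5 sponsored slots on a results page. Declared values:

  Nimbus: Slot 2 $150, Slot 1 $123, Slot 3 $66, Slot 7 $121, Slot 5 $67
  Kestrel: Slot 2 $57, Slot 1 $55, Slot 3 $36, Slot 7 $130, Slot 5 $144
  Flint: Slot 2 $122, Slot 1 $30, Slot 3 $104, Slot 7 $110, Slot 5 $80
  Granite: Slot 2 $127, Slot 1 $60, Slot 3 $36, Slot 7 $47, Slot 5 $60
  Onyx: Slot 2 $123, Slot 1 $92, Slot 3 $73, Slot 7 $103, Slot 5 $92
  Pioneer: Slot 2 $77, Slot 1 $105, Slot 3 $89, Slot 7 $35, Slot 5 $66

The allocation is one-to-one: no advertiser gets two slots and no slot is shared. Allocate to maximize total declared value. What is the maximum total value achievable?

This is a one-to-one assignment (maximum-weight bipartite matching).
Optimal: Nimbus→Slot 2 ($150), Pioneer→Slot 1 ($105), Flint→Slot 3 ($104), Onyx→Slot 7 ($103), Kestrel→Slot 5 ($144) — total 150+105+104+103+144 = $606.
Max-entry greedy (repeatedly take the single best remaining cell) gives $582, worse by 24.
Next-best assignment: Granite→Slot 2, Nimbus→Slot 1, Flint→Slot 3, Onyx→Slot 7, Kestrel→Slot 5 = $601.

Maximum total: $606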